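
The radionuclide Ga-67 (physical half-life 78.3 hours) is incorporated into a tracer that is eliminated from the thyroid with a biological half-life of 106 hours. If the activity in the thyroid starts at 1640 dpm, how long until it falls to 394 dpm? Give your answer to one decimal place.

1/t_eff = 1/t_phys + 1/t_biol = 1/78.3 + 1/106 = 0.022205 per hour.
t_eff = 78.3 × 106 / (78.3 + 106) ≈ 45.034 hours.
n = log₂(1640/394) ≈ 2.0574; t = 2.0574 × 45.034 ≈ 92.655 hours.

92.7 hours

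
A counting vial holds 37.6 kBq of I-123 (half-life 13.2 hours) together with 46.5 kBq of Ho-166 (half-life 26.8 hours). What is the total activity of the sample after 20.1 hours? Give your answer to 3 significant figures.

I-123: 37.6 × (1/2)^(20.1/13.2) = 37.6 × (1/2)^1.5227 ≈ 13.086 kBq.
Ho-166: 46.5 × (1/2)^(20.1/26.8) = 46.5 × (1/2)^0.75 ≈ 27.649 kBq.
Total = 13.086 + 27.649 ≈ 40.735 kBq.

40.7 kBq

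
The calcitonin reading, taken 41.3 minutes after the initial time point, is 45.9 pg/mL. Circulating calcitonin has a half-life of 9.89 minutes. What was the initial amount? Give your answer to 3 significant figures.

830 pg/mL

Number of half-lives elapsed: n = 41.3/9.89 ≈ 4.1759.
A₀ = A × 2^n = 45.9 × 2^4.1759 = 45.9 × 18.075 ≈ 829.65 pg/mL.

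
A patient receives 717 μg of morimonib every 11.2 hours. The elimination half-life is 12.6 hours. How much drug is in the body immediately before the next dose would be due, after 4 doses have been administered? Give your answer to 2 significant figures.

770 μg

The 4 doses were given 44.8, 33.6, 22.4, 11.2 hours ago.
Total = 717·(1/2)^(44.8/12.6) + 717·(1/2)^(33.6/12.6) + 717·(1/2)^(22.4/12.6) + 717·(1/2)^(11.2/12.6)
      = 60.98 + 112.92 + 209.1 + 387.2 ≈ 770.2 μg.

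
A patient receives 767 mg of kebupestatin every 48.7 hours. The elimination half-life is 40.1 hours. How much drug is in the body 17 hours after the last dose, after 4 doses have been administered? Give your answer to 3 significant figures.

970 mg

The 4 doses were given 163.1, 114.4, 65.7, 17 hours ago.
Total = 767·(1/2)^(163.1/40.1) + 767·(1/2)^(114.4/40.1) + 767·(1/2)^(65.7/40.1) + 767·(1/2)^(17/40.1)
      = 45.752 + 106.17 + 246.37 + 571.71 ≈ 970 mg.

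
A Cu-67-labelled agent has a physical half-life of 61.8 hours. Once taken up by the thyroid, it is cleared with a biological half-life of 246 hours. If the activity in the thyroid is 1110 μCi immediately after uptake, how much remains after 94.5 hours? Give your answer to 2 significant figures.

290 μCi

1/t_eff = 1/t_phys + 1/t_biol = 1/61.8 + 1/246 = 0.020246 per hour.
t_eff = 61.8 × 246 / (61.8 + 246) ≈ 49.392 hours.
Remaining = 1110 × (1/2)^(94.5/49.392) = 1110 × (1/2)^1.9133 ≈ 294.69 μCi.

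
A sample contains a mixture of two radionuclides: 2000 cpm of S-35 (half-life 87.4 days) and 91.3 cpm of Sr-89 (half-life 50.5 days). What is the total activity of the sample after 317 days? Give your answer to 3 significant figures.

S-35: 2000 × (1/2)^(317/87.4) = 2000 × (1/2)^3.627 ≈ 161.88 cpm.
Sr-89: 91.3 × (1/2)^(317/50.5) = 91.3 × (1/2)^6.2772 ≈ 1.1772 cpm.
Total = 161.88 + 1.1772 ≈ 163.06 cpm.

163 cpm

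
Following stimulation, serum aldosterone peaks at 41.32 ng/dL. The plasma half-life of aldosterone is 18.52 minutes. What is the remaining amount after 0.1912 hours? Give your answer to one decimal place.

26.9 ng/dL

Convert the elapsed time: 0.1912 hours = 11.472 minutes.
Number of half-lives: n = 11.472/18.52 ≈ 0.61944.
Remaining = 41.32 × (1/2)^0.61944 = 41.32 × 0.65092 ≈ 26.896 ng/dL.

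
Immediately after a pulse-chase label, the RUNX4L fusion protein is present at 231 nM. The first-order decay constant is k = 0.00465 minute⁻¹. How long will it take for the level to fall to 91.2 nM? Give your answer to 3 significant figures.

200 minutes

t½ = ln 2 / k = 0.69315 / 0.00465 ≈ 149.06 minutes.
Fraction remaining = 91.2/231 ≈ 0.39481.
n = log₂(231/91.2) = ln(2.5329)/ln 2 ≈ 1.3408 half-lives.
t = n × t½ = 1.3408 × 149.06 ≈ 199.86 minutes.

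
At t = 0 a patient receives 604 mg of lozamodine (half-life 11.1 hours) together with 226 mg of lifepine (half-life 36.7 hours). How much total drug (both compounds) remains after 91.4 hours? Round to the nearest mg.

42 mg

lozamodine: 604 × (1/2)^(91.4/11.1) = 604 × (1/2)^8.2342 ≈ 2.0058 mg.
lifepine: 226 × (1/2)^(91.4/36.7) = 226 × (1/2)^2.4905 ≈ 40.217 mg.
Total = 2.0058 + 40.217 ≈ 42.222 mg.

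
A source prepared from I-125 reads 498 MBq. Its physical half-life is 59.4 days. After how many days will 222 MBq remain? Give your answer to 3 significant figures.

69.2 days

Fraction remaining = 222/498 ≈ 0.44578.
n = log₂(498/222) = ln(2.2432)/ln 2 ≈ 1.1656 half-lives.
t = n × t½ = 1.1656 × 59.4 ≈ 69.236 days.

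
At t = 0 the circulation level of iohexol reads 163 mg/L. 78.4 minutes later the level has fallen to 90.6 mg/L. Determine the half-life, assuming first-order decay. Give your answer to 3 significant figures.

92.5 minutes

A/A₀ = 90.6/163 ≈ 0.55583.
n = log₂(1.7991) ≈ 0.84729 half-lives elapsed in 78.4 minutes.
t½ = 78.4/0.84729 ≈ 92.53 minutes.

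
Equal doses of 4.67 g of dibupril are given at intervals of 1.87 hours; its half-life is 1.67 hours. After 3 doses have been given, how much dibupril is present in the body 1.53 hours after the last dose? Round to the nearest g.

The 3 doses were given 5.27, 3.4, 1.53 hours ago.
Total = 4.67·(1/2)^(5.27/1.67) + 4.67·(1/2)^(3.4/1.67) + 4.67·(1/2)^(1.53/1.67)
      = 0.52403 + 1.1388 + 2.4747 ≈ 4.1375 g.

4 g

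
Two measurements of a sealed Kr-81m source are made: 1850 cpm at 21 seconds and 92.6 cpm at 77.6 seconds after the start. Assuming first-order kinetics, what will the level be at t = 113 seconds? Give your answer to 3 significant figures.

14.2 cpm

Over Δt = 77.6 − 21 = 56.6 seconds, the level fell by a factor of 1850/92.6 ≈ 19.978.
n = log₂(19.978) ≈ 4.3204 half-lives, so t½ = 56.6/4.3204 ≈ 13.101 seconds.
From t = 77.6 to t = 113: 92.6 × (1/2)^((113−77.6)/13.101) ≈ 14.229 cpm.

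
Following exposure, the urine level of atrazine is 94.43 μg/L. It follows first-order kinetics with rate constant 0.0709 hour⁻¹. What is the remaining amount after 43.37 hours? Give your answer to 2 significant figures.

4.4 μg/L

t½ = ln 2 / k = 0.69315 / 0.0709 ≈ 9.7764 hours.
Number of half-lives: n = 43.37/9.7764 ≈ 4.4362.
Remaining = 94.43 × (1/2)^4.4362 = 94.43 × 0.046193 ≈ 4.362 μg/L.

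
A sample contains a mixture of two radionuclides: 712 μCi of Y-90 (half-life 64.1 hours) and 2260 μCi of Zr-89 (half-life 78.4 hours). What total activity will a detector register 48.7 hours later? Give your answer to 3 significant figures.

Y-90: 712 × (1/2)^(48.7/64.1) = 712 × (1/2)^0.75975 ≈ 420.51 μCi.
Zr-89: 2260 × (1/2)^(48.7/78.4) = 2260 × (1/2)^0.62117 ≈ 1469.3 μCi.
Total = 420.51 + 1469.3 ≈ 1889.8 μCi.

1890 μCi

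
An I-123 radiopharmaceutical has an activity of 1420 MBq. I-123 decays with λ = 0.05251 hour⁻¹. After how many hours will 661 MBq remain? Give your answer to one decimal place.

t½ = ln 2 / λ = 0.69315 / 0.05251 ≈ 13.2 hours.
Fraction remaining = 661/1420 ≈ 0.46549.
n = log₂(1420/661) = ln(2.1483)/ln 2 ≈ 1.1032 half-lives.
t = n × t½ = 1.1032 × 13.2 ≈ 14.562 hours.

14.6 hours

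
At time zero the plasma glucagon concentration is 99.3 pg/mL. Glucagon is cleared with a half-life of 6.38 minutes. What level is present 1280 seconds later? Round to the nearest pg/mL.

10 pg/mL

Convert the elapsed time: 1280 seconds = 21.3333 minutes.
Number of half-lives: n = 21.3333/6.38 ≈ 3.3438.
Remaining = 99.3 × (1/2)^3.3438 = 99.3 × 0.098497 ≈ 9.7807 pg/mL.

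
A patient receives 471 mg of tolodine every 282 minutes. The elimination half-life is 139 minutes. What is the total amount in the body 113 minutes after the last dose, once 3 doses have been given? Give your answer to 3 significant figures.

350 mg

The 3 doses were given 677, 395, 113 minutes ago.
Total = 471·(1/2)^(677/139) + 471·(1/2)^(395/139) + 471·(1/2)^(113/139)
      = 16.101 + 65.702 + 268.1 ≈ 349.9 mg.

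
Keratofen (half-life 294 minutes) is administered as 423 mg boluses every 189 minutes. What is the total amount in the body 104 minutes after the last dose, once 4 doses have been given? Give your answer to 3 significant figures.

766 mg

The 4 doses were given 671, 482, 293, 104 minutes ago.
Total = 423·(1/2)^(671/294) + 423·(1/2)^(482/294) + 423·(1/2)^(293/294) + 423·(1/2)^(104/294)
      = 86.955 + 135.77 + 212 + 331.02 ≈ 765.75 mg.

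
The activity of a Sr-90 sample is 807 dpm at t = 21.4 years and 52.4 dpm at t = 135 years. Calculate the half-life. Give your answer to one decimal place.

Over Δt = 135 − 21.4 = 113.6 years, the level fell by a factor of 807/52.4 ≈ 15.401.
n = log₂(15.401) ≈ 3.9449 half-lives, so t½ = 113.6/3.9449 ≈ 28.796 years.

28.8 years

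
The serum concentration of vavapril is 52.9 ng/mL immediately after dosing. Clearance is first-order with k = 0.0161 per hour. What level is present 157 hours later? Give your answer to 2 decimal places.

4.22 ng/mL

t½ = ln 2 / k = 0.69315 / 0.0161 ≈ 43.053 hours.
Number of half-lives: n = 157/43.053 ≈ 3.6467.
Remaining = 52.9 × (1/2)^3.6467 = 52.9 × 0.079842 ≈ 4.2237 ng/mL.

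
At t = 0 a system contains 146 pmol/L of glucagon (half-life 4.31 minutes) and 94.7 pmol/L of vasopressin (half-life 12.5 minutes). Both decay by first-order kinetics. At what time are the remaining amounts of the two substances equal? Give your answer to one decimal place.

Set 146·(1/2)^(t/4.31) = 94.7·(1/2)^(t/12.5).
Taking log₂: log₂(146/94.7) = t·(1/4.31 − 1/12.5).
log₂(1.5417) = 0.62453; 1/4.31 − 1/12.5 = 0.15202.
t = 0.62453 / 0.15202 ≈ 4.1083 minutes.

4.1 minutes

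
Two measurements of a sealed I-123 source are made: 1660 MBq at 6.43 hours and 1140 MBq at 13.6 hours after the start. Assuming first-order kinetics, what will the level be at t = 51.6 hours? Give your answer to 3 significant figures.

156 MBq

Over Δt = 13.6 − 6.43 = 7.17 hours, the level fell by a factor of 1660/1140 ≈ 1.4561.
n = log₂(1.4561) ≈ 0.54215 half-lives, so t½ = 7.17/0.54215 ≈ 13.225 hours.
From t = 13.6 to t = 51.6: 1140 × (1/2)^((51.6−13.6)/13.225) ≈ 155.58 MBq.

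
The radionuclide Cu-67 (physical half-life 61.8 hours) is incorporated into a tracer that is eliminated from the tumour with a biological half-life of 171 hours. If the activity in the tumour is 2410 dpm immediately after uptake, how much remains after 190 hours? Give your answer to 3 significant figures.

1/t_eff = 1/t_phys + 1/t_biol = 1/61.8 + 1/171 = 0.022029 per hour.
t_eff = 61.8 × 171 / (61.8 + 171) ≈ 45.394 hours.
Remaining = 2410 × (1/2)^(190/45.394) = 2410 × (1/2)^4.1855 ≈ 132.45 dpm.

132 dpm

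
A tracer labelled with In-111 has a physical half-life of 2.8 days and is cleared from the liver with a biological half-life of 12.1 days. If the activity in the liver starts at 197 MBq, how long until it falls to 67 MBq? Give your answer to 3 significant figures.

3.54 days

1/t_eff = 1/t_phys + 1/t_biol = 1/2.8 + 1/12.1 = 0.43979 per day.
t_eff = 2.8 × 12.1 / (2.8 + 12.1) ≈ 2.2738 days.
n = log₂(197/67) ≈ 1.556; t = 1.556 × 2.2738 ≈ 3.538 days.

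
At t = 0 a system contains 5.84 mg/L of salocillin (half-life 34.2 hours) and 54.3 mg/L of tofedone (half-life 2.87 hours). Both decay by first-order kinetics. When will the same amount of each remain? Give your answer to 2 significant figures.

10 hours

Set 5.84·(1/2)^(t/34.2) = 54.3·(1/2)^(t/2.87).
Taking log₂: log₂(5.84/54.3) = t·(1/34.2 − 1/2.87).
log₂(0.10755) = -3.2169; 1/34.2 − 1/2.87 = -0.31919.
t = -3.2169 / -0.31919 ≈ 10.078 hours.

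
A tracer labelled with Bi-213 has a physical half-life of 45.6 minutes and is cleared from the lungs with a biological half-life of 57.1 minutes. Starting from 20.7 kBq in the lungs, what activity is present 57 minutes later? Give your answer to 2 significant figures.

1/t_eff = 1/t_phys + 1/t_biol = 1/45.6 + 1/57.1 = 0.039443 per minute.
t_eff = 45.6 × 57.1 / (45.6 + 57.1) ≈ 25.353 minutes.
Remaining = 20.7 × (1/2)^(57/25.353) = 20.7 × (1/2)^2.2482 ≈ 4.3569 kBq.

4.4 kBq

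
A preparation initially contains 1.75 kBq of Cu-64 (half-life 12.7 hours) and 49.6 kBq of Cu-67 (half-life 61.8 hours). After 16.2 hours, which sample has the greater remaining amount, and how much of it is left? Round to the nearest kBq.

Cu-64: 1.75 × (1/2)^1.2756 ≈ 0.72285 kBq.
Cu-67: 49.6 × (1/2)^0.26214 ≈ 41.359 kBq.
Cu-67 has more remaining, at ≈ 41.359 kBq.

Cu-67, 41 kBq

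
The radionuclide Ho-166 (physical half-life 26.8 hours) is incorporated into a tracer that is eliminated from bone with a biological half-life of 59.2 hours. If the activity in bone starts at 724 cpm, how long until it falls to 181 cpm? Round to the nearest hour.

37 hours

1/t_eff = 1/t_phys + 1/t_biol = 1/26.8 + 1/59.2 = 0.054205 per hour.
t_eff = 26.8 × 59.2 / (26.8 + 59.2) ≈ 18.448 hours.
n = log₂(724/181) ≈ 2; t = 2 × 18.448 ≈ 36.897 hours.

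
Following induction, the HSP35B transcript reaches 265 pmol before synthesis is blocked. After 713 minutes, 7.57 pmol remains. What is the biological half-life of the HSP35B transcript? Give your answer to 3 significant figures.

139 minutes

A/A₀ = 7.57/265 ≈ 0.028566.
n = log₂(35.007) ≈ 5.1296 half-lives elapsed in 713 minutes.
t½ = 713/5.1296 ≈ 139 minutes.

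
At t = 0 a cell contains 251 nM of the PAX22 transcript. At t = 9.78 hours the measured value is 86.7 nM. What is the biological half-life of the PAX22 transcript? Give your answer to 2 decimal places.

6.38 hours

A/A₀ = 86.7/251 ≈ 0.34542.
n = log₂(2.895) ≈ 1.5336 half-lives elapsed in 9.78 hours.
t½ = 9.78/1.5336 ≈ 6.3772 hours.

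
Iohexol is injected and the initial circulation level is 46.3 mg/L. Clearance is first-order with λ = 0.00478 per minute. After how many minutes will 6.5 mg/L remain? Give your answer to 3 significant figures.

t½ = ln 2 / λ = 0.69315 / 0.00478 ≈ 145.01 minutes.
Fraction remaining = 6.5/46.3 ≈ 0.14039.
n = log₂(46.3/6.5) = ln(7.1231)/ln 2 ≈ 2.8325 half-lives.
t = n × t½ = 2.8325 × 145.01 ≈ 410.74 minutes.

411 minutes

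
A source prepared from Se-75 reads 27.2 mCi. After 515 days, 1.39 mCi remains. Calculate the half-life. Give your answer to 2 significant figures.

120 days

A/A₀ = 1.39/27.2 ≈ 0.051103.
n = log₂(19.568) ≈ 4.2904 half-lives elapsed in 515 days.
t½ = 515/4.2904 ≈ 120.03 days.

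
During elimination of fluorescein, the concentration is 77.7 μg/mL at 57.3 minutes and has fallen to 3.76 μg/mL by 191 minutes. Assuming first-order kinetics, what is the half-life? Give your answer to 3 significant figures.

30.6 minutes

Over Δt = 191 − 57.3 = 133.7 minutes, the level fell by a factor of 77.7/3.76 ≈ 20.665.
n = log₂(20.665) ≈ 4.3691 half-lives, so t½ = 133.7/4.3691 ≈ 30.601 minutes.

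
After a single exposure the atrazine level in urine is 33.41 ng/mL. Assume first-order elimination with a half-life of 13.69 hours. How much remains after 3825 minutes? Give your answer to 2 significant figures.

1.3 ng/mL

Convert the elapsed time: 3825 minutes = 63.75 hours.
Number of half-lives: n = 63.75/13.69 ≈ 4.6567.
Remaining = 33.41 × (1/2)^4.6567 = 33.41 × 0.039646 ≈ 1.3246 ng/mL.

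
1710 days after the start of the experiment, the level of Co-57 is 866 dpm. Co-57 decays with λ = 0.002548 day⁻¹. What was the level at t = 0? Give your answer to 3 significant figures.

67600 dpm

t½ = ln 2 / λ = 0.69315 / 0.002548 ≈ 272.04 days.
Number of half-lives elapsed: n = 1710/272.04 ≈ 6.2859.
A₀ = A × 2^n = 866 × 2^6.2859 = 866 × 78.029 ≈ 67573 dpm.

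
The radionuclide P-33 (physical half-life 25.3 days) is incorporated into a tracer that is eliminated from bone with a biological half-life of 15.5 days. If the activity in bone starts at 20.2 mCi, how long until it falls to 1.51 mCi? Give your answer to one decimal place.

1/t_eff = 1/t_phys + 1/t_biol = 1/25.3 + 1/15.5 = 0.10404 per day.
t_eff = 25.3 × 15.5 / (25.3 + 15.5) ≈ 9.6115 days.
n = log₂(20.2/1.51) ≈ 3.7417; t = 3.7417 × 9.6115 ≈ 35.964 days.

36.0 days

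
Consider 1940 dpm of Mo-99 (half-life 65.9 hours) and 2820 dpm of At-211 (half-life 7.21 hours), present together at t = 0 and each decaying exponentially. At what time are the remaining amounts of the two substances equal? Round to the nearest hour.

4 hours

Set 1940·(1/2)^(t/65.9) = 2820·(1/2)^(t/7.21).
Taking log₂: log₂(1940/2820) = t·(1/65.9 − 1/7.21).
log₂(0.68794) = -0.53964; 1/65.9 − 1/7.21 = -0.12352.
t = -0.53964 / -0.12352 ≈ 4.3688 hours.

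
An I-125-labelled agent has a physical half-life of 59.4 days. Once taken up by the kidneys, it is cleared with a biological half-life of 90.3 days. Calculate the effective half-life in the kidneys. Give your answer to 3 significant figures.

35.8 days

1/t_eff = 1/t_phys + 1/t_biol = 1/59.4 + 1/90.3 = 0.027909 per day.
t_eff = 59.4 × 90.3 / (59.4 + 90.3) ≈ 35.83 days.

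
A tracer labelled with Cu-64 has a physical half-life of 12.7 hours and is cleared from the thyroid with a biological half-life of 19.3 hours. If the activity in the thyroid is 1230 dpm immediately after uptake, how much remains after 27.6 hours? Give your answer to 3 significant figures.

1/t_eff = 1/t_phys + 1/t_biol = 1/12.7 + 1/19.3 = 0.13055 per hour.
t_eff = 12.7 × 19.3 / (12.7 + 19.3) ≈ 7.6597 hours.
Remaining = 1230 × (1/2)^(27.6/7.6597) = 1230 × (1/2)^3.6033 ≈ 101.21 dpm.

101 dpm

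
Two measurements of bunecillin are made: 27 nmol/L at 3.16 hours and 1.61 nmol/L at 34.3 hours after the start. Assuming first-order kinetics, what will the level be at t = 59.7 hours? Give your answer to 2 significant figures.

0.16 nmol/L

Over Δt = 34.3 − 3.16 = 31.14 hours, the level fell by a factor of 27/1.61 ≈ 16.77.
n = log₂(16.77) ≈ 4.0678 half-lives, so t½ = 31.14/4.0678 ≈ 7.6552 hours.
From t = 34.3 to t = 59.7: 1.61 × (1/2)^((59.7−34.3)/7.6552) ≈ 0.16144 nmol/L.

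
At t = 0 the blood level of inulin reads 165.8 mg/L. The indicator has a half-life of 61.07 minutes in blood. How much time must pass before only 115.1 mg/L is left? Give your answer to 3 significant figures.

32.2 minutes

Fraction remaining = 115.1/165.8 ≈ 0.69421.
n = log₂(165.8/115.1) = ln(1.4405)/ln 2 ≈ 0.52656 half-lives.
t = n × t½ = 0.52656 × 61.07 ≈ 32.157 minutes.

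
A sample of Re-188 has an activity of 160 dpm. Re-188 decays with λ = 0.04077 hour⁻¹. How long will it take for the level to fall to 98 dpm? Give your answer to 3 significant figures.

t½ = ln 2 / λ = 0.69315 / 0.04077 ≈ 17.001 hours.
Fraction remaining = 98/160 ≈ 0.6125.
n = log₂(160/98) = ln(1.6327)/ln 2 ≈ 0.70722 half-lives.
t = n × t½ = 0.70722 × 17.001 ≈ 12.024 hours.

12.0 hours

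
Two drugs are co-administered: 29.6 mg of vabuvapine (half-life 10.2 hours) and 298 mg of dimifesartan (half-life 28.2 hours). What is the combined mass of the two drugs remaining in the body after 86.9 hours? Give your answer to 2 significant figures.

vabuvapine: 29.6 × (1/2)^(86.9/10.2) = 29.6 × (1/2)^8.5196 ≈ 0.080656 mg.
dimifesartan: 298 × (1/2)^(86.9/28.2) = 298 × (1/2)^3.0816 ≈ 35.203 mg.
Total = 0.080656 + 35.203 ≈ 35.283 mg.

35 mg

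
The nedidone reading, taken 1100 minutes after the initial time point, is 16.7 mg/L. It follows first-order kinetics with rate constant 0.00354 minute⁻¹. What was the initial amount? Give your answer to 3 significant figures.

t½ = ln 2 / k = 0.69315 / 0.00354 ≈ 195.8 minutes.
Number of half-lives elapsed: n = 1100/195.8 ≈ 5.6179.
A₀ = A × 2^n = 16.7 × 2^5.6179 = 16.7 × 49.107 ≈ 820.09 mg/L.

820 mg/L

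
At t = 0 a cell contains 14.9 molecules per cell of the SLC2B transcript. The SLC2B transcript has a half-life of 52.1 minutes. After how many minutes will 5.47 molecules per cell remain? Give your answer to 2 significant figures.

Fraction remaining = 5.47/14.9 ≈ 0.36711.
n = log₂(14.9/5.47) = ln(2.7239)/ln 2 ≈ 1.4457 half-lives.
t = n × t½ = 1.4457 × 52.1 ≈ 75.321 minutes.

75 minutes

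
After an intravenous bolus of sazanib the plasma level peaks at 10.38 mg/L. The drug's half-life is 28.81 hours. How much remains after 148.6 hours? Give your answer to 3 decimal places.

0.291 mg/L

Number of half-lives: n = 148.6/28.81 ≈ 5.1579.
Remaining = 10.38 × (1/2)^5.1579 = 10.38 × 0.02801 ≈ 0.29074 mg/L.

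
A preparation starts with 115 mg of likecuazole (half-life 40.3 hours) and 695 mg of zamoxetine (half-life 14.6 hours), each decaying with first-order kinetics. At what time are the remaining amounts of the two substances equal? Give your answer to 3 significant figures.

Set 115·(1/2)^(t/40.3) = 695·(1/2)^(t/14.6).
Taking log₂: log₂(115/695) = t·(1/40.3 − 1/14.6).
log₂(0.16547) = -2.5954; 1/40.3 − 1/14.6 = -0.043679.
t = -2.5954 / -0.043679 ≈ 59.419 hours.

59.4 hours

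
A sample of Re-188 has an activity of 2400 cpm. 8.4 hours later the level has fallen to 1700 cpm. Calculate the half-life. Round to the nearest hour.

17 hours

A/A₀ = 1700/2400 ≈ 0.70833.
n = log₂(1.4118) ≈ 0.4975 half-lives elapsed in 8.4 hours.
t½ = 8.4/0.4975 ≈ 16.884 hours.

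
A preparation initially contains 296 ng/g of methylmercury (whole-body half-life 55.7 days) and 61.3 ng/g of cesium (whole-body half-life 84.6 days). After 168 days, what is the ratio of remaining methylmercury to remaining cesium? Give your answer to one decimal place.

methylmercury: 296 × (1/2)^(168/55.7) = 296 × (1/2)^3.0162 ≈ 36.588 ng/g.
cesium: 61.3 × (1/2)^(168/84.6) = 61.3 × (1/2)^1.9858 ≈ 15.476 ng/g.
Ratio ≈ 36.588 / 15.476 ≈ 2.3641.

2.4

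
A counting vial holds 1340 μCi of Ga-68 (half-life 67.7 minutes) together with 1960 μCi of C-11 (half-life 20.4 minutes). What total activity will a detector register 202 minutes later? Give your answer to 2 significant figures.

170 μCi

Ga-68: 1340 × (1/2)^(202/67.7) = 1340 × (1/2)^2.9838 ≈ 169.4 μCi.
C-11: 1960 × (1/2)^(202/20.4) = 1960 × (1/2)^9.902 ≈ 2.0487 μCi.
Total = 169.4 + 2.0487 ≈ 171.45 μCi.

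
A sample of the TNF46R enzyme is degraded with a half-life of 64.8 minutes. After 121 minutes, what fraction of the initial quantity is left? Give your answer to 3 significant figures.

n = 121/64.8 ≈ 1.8673 half-lives.
Fraction remaining = (1/2)^1.8673 ≈ 0.27409.

0.274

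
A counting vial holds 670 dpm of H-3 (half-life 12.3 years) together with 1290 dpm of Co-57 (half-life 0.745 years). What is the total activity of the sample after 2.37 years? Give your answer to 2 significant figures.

H-3: 670 × (1/2)^(2.37/12.3) = 670 × (1/2)^0.19268 ≈ 586.23 dpm.
Co-57: 1290 × (1/2)^(2.37/0.745) = 1290 × (1/2)^3.1812 ≈ 142.22 dpm.
Total = 586.23 + 142.22 ≈ 728.45 dpm.

730 dpm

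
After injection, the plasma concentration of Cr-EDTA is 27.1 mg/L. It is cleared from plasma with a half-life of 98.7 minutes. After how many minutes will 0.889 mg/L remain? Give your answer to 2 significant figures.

490 minutes

Fraction remaining = 0.889/27.1 ≈ 0.032804.
n = log₂(27.1/0.889) = ln(30.484)/ln 2 ≈ 4.93 half-lives.
t = n × t½ = 4.93 × 98.7 ≈ 486.59 minutes.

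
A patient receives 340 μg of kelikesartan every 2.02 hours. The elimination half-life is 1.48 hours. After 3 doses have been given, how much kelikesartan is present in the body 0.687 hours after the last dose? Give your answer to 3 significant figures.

379 μg

The 3 doses were given 4.727, 2.707, 0.687 hours ago.
Total = 340·(1/2)^(4.727/1.48) + 340·(1/2)^(2.707/1.48) + 340·(1/2)^(0.687/1.48)
      = 37.155 + 95.693 + 246.46 ≈ 379.31 μg.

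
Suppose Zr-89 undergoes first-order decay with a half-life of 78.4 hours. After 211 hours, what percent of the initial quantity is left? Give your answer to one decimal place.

15.5%

n = 211/78.4 ≈ 2.6913 half-lives.
Fraction remaining = (1/2)^2.6913 ≈ 0.15482, i.e. 15.482%.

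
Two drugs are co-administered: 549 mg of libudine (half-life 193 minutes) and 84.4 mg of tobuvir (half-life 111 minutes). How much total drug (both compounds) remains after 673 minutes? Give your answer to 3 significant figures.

50.2 mg

libudine: 549 × (1/2)^(673/193) = 549 × (1/2)^3.487 ≈ 48.963 mg.
tobuvir: 84.4 × (1/2)^(673/111) = 84.4 × (1/2)^6.0631 ≈ 1.2623 mg.
Total = 48.963 + 1.2623 ≈ 50.225 mg.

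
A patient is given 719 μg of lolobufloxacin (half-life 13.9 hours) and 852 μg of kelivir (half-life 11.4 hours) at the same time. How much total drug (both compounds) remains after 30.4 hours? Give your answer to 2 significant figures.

290 μg

lolobufloxacin: 719 × (1/2)^(30.4/13.9) = 719 × (1/2)^2.1871 ≈ 157.89 μg.
kelivir: 852 × (1/2)^(30.4/11.4) = 852 × (1/2)^2.6667 ≈ 134.18 μg.
Total = 157.89 + 134.18 ≈ 292.07 μg.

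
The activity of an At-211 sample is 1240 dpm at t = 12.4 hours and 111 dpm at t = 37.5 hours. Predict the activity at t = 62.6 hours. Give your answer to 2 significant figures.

Over Δt = 37.5 − 12.4 = 25.1 hours, the level fell by a factor of 1240/111 ≈ 11.171.
n = log₂(11.171) ≈ 3.4817 half-lives, so t½ = 25.1/3.4817 ≈ 7.2091 hours.
From t = 37.5 to t = 62.6: 111 × (1/2)^((62.6−37.5)/7.2091) ≈ 9.9363 dpm.

9.9 dpm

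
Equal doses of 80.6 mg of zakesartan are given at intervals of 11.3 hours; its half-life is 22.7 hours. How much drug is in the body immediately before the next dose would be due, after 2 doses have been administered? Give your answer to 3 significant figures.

The 2 doses were given 22.6, 11.3 hours ago.
Total = 80.6·(1/2)^(22.6/22.7) + 80.6·(1/2)^(11.3/22.7)
      = 40.423 + 57.08 ≈ 97.503 mg.

97.5 mg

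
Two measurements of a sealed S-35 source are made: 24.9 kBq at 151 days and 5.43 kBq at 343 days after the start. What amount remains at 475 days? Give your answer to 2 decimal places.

1.91 kBq

Over Δt = 343 − 151 = 192 days, the level fell by a factor of 24.9/5.43 ≈ 4.5856.
n = log₂(4.5856) ≈ 2.1971 half-lives, so t½ = 192/2.1971 ≈ 87.387 days.
From t = 343 to t = 475: 5.43 × (1/2)^((475−343)/87.387) ≈ 1.9058 kBq.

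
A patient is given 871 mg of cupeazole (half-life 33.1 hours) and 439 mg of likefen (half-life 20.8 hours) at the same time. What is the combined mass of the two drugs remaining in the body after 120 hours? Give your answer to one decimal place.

78.6 mg

cupeazole: 871 × (1/2)^(120/33.1) = 871 × (1/2)^3.6254 ≈ 70.578 mg.
likefen: 439 × (1/2)^(120/20.8) = 439 × (1/2)^5.7692 ≈ 8.0492 mg.
Total = 70.578 + 8.0492 ≈ 78.627 mg.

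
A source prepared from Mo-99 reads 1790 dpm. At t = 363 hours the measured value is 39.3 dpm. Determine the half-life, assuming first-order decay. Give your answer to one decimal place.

A/A₀ = 39.3/1790 ≈ 0.021955.
n = log₂(45.547) ≈ 5.5093 half-lives elapsed in 363 hours.
t½ = 363/5.5093 ≈ 65.889 hours.

65.9 hours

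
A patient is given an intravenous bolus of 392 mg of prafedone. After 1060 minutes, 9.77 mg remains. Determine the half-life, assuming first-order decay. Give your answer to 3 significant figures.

199 minutes

A/A₀ = 9.77/392 ≈ 0.024923.
n = log₂(40.123) ≈ 5.3264 half-lives elapsed in 1060 minutes.
t½ = 1060/5.3264 ≈ 199.01 minutes.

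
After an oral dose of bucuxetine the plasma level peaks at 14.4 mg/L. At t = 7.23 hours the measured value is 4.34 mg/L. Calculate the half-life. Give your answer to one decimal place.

4.2 hours

A/A₀ = 4.34/14.4 ≈ 0.30139.
n = log₂(3.318) ≈ 1.7303 half-lives elapsed in 7.23 hours.
t½ = 7.23/1.7303 ≈ 4.1785 hours.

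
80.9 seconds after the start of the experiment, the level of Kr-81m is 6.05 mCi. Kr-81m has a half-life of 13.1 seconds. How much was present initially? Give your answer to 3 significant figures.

Number of half-lives elapsed: n = 80.9/13.1 ≈ 6.1756.
A₀ = A × 2^n = 6.05 × 2^6.1756 = 6.05 × 72.282 ≈ 437.31 mCi.

437 mCi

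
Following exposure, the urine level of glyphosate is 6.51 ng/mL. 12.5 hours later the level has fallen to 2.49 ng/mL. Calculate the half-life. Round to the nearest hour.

9 hours

A/A₀ = 2.49/6.51 ≈ 0.38249.
n = log₂(2.6145) ≈ 1.3865 half-lives elapsed in 12.5 hours.
t½ = 12.5/1.3865 ≈ 9.0154 hours.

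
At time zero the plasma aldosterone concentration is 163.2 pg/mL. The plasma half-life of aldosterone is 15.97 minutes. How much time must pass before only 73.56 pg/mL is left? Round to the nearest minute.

Fraction remaining = 73.56/163.2 ≈ 0.45074.
n = log₂(163.2/73.56) = ln(2.2186)/ln 2 ≈ 1.1496 half-lives.
t = n × t½ = 1.1496 × 15.97 ≈ 18.36 minutes.

18 minutes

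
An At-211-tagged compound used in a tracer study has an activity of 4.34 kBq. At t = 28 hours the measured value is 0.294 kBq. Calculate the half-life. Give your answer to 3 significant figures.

A/A₀ = 0.294/4.34 ≈ 0.067742.
n = log₂(14.762) ≈ 3.8838 half-lives elapsed in 28 hours.
t½ = 28/3.8838 ≈ 7.2094 hours.

7.21 hours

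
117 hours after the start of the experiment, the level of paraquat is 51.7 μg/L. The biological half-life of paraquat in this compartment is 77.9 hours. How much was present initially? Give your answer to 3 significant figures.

Number of half-lives elapsed: n = 117/77.9 ≈ 1.5019.
A₀ = A × 2^n = 51.7 × 2^1.5019 = 51.7 × 2.8322 ≈ 146.42 μg/L.

146 μg/L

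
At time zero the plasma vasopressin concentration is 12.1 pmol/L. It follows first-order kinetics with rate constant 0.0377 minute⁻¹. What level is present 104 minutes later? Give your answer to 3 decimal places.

0.240 pmol/L

t½ = ln 2 / k = 0.69315 / 0.0377 ≈ 18.386 minutes.
Number of half-lives: n = 104/18.386 ≈ 5.6565.
Remaining = 12.1 × (1/2)^5.6565 = 12.1 × 0.019825 ≈ 0.23989 pmol/L.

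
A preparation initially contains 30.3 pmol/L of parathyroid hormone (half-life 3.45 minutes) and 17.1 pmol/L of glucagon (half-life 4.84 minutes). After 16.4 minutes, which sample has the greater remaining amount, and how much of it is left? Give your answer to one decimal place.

parathyroid hormone: 30.3 × (1/2)^4.7536 ≈ 1.1232 pmol/L.
glucagon: 17.1 × (1/2)^3.3884 ≈ 1.633 pmol/L.
Glucagon has more remaining, at ≈ 1.633 pmol/L.

glucagon, 1.6 pmol/L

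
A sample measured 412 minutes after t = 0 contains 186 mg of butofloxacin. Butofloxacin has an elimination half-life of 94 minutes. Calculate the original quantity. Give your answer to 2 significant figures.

3900 mg

Number of half-lives elapsed: n = 412/94 ≈ 4.383.
A₀ = A × 2^n = 186 × 2^4.383 = 186 × 20.865 ≈ 3880.8 mg.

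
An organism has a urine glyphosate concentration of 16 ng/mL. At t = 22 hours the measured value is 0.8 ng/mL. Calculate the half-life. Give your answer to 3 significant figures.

5.09 hours

A/A₀ = 0.8/16 ≈ 0.05.
n = log₂(20) ≈ 4.3219 half-lives elapsed in 22 hours.
t½ = 22/4.3219 ≈ 5.0903 hours.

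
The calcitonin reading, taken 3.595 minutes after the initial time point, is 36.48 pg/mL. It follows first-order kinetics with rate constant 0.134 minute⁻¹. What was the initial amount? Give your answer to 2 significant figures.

59 pg/mL

t½ = ln 2 / k = 0.69315 / 0.134 ≈ 5.1727 minutes.
Number of half-lives elapsed: n = 3.595/5.1727 ≈ 0.69499.
A₀ = A × 2^n = 36.48 × 2^0.69499 = 36.48 × 1.6189 ≈ 59.056 pg/mL.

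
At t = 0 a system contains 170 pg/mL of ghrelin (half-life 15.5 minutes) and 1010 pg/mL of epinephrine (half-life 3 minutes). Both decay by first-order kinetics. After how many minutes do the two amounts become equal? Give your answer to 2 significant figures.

9.6 minutes

Set 170·(1/2)^(t/15.5) = 1010·(1/2)^(t/3).
Taking log₂: log₂(170/1010) = t·(1/15.5 − 1/3).
log₂(0.16832) = -2.5707; 1/15.5 − 1/3 = -0.26882.
t = -2.5707 / -0.26882 ≈ 9.5632 minutes.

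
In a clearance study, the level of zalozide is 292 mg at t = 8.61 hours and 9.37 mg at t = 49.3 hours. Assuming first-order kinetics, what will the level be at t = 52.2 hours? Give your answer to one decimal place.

Over Δt = 49.3 − 8.61 = 40.69 hours, the level fell by a factor of 292/9.37 ≈ 31.163.
n = log₂(31.163) ≈ 4.9618 half-lives, so t½ = 40.69/4.9618 ≈ 8.2007 hours.
From t = 49.3 to t = 52.2: 9.37 × (1/2)^((52.2−49.3)/8.2007) ≈ 7.3331 mg.

7.3 mg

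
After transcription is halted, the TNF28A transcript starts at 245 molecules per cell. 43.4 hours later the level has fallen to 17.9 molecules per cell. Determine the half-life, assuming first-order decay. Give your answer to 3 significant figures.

11.5 hours

A/A₀ = 17.9/245 ≈ 0.073061.
n = log₂(13.687) ≈ 3.7748 half-lives elapsed in 43.4 hours.
t½ = 43.4/3.7748 ≈ 11.497 hours.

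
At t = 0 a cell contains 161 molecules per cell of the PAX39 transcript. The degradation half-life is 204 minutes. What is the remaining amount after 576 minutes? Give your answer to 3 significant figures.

22.7 molecules per cell

Number of half-lives: n = 576/204 ≈ 2.8235.
Remaining = 161 × (1/2)^2.8235 = 161 × 0.14126 ≈ 22.744 molecules per cell.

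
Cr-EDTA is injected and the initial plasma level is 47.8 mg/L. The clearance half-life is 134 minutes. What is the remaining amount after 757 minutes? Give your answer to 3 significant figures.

Number of half-lives: n = 757/134 ≈ 5.6493.
Remaining = 47.8 × (1/2)^5.6493 = 47.8 × 0.019925 ≈ 0.95243 mg/L.

0.952 mg/L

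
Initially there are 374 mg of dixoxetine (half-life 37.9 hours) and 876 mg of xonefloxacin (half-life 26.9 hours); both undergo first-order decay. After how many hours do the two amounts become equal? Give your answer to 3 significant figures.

114 hours

Set 374·(1/2)^(t/37.9) = 876·(1/2)^(t/26.9).
Taking log₂: log₂(374/876) = t·(1/37.9 − 1/26.9).
log₂(0.42694) = -1.2279; 1/37.9 − 1/26.9 = -0.010789.
t = -1.2279 / -0.010789 ≈ 113.8 hours.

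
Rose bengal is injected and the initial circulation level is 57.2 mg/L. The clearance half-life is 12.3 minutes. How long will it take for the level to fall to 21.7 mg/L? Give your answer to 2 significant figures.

17 minutes

Fraction remaining = 21.7/57.2 ≈ 0.37937.
n = log₂(57.2/21.7) = ln(2.6359)/ln 2 ≈ 1.3983 half-lives.
t = n × t½ = 1.3983 × 12.3 ≈ 17.199 minutes.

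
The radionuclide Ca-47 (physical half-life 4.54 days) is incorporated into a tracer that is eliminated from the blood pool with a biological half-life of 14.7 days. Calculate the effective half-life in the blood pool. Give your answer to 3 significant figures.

1/t_eff = 1/t_phys + 1/t_biol = 1/4.54 + 1/14.7 = 0.28829 per day.
t_eff = 4.54 × 14.7 / (4.54 + 14.7) ≈ 3.4687 days.

3.47 days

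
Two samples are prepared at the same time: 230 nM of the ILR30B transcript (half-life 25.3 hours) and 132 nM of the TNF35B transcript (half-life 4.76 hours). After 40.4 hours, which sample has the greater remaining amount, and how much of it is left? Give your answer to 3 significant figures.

ILR30B transcript: 230 × (1/2)^1.5968 ≈ 76.038 nM.
TNF35B transcript: 132 × (1/2)^8.4874 ≈ 0.3678 nM.
ILR30B transcript has more remaining, at ≈ 76.038 nM.

ILR30B transcript, 76.0 nM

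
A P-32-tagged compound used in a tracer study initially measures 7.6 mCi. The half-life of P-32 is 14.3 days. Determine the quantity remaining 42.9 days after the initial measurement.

0.95 mCi

Elapsed time is 3 half-lives (42.9/14.3).
Each half-life halves the amount: 7.6 × (1/2)^3 = 7.6/8 = 0.95 mCi.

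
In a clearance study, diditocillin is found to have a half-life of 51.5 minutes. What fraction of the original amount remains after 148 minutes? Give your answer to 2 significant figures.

0.14

n = 148/51.5 ≈ 2.8738 half-lives.
Fraction remaining = (1/2)^2.8738 ≈ 0.13643.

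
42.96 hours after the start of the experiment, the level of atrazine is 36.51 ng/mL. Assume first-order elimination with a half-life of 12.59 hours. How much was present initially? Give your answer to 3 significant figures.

389 ng/mL

Number of half-lives elapsed: n = 42.96/12.59 ≈ 3.4122.
A₀ = A × 2^n = 36.51 × 2^3.4122 = 36.51 × 10.646 ≈ 388.68 ng/mL.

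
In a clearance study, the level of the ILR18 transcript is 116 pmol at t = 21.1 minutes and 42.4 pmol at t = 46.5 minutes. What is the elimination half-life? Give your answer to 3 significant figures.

17.5 minutes

Over Δt = 46.5 − 21.1 = 25.4 minutes, the level fell by a factor of 116/42.4 ≈ 2.7358.
n = log₂(2.7358) ≈ 1.452 half-lives, so t½ = 25.4/1.452 ≈ 17.493 minutes.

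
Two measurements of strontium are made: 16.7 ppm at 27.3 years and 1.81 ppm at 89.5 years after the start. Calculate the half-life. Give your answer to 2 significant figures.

19 years

Over Δt = 89.5 − 27.3 = 62.2 years, the level fell by a factor of 16.7/1.81 ≈ 9.2265.
n = log₂(9.2265) ≈ 3.2058 half-lives, so t½ = 62.2/3.2058 ≈ 19.402 years.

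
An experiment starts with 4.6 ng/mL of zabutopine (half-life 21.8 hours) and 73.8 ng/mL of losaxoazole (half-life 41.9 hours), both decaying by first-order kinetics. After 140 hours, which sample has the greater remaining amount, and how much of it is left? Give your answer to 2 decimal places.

losaxoazole, 7.28 ng/mL

zabutopine: 4.6 × (1/2)^6.422 ≈ 0.053646 ng/mL.
losaxoazole: 73.8 × (1/2)^3.3413 ≈ 7.2816 ng/mL.
Losaxoazole has more remaining, at ≈ 7.2816 ng/mL.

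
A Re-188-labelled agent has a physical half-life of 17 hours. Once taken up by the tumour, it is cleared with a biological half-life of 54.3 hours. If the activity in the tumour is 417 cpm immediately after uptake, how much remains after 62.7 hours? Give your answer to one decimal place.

14.5 cpm

1/t_eff = 1/t_phys + 1/t_biol = 1/17 + 1/54.3 = 0.07724 per hour.
t_eff = 17 × 54.3 / (17 + 54.3) ≈ 12.947 hours.
Remaining = 417 × (1/2)^(62.7/12.947) = 417 × (1/2)^4.8429 ≈ 14.53 cpm.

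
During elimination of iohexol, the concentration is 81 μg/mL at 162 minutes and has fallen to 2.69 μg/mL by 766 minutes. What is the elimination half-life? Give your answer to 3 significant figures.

Over Δt = 766 − 162 = 604 minutes, the level fell by a factor of 81/2.69 ≈ 30.112.
n = log₂(30.112) ≈ 4.9122 half-lives, so t½ = 604/4.9122 ≈ 122.96 minutes.

123 minutes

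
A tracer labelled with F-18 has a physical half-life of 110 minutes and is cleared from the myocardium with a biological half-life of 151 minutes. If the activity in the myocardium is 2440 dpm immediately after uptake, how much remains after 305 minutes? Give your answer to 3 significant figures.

1/t_eff = 1/t_phys + 1/t_biol = 1/110 + 1/151 = 0.015713 per minute.
t_eff = 110 × 151 / (110 + 151) ≈ 63.64 minutes.
Remaining = 2440 × (1/2)^(305/63.64) = 2440 × (1/2)^4.7926 ≈ 88.039 dpm.

88.0 dpm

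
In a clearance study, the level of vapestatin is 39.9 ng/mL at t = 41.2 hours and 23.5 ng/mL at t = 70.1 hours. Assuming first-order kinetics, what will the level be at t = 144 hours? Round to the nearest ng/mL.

6 ng/mL

Over Δt = 70.1 − 41.2 = 28.9 hours, the level fell by a factor of 39.9/23.5 ≈ 1.6979.
n = log₂(1.6979) ≈ 0.76373 half-lives, so t½ = 28.9/0.76373 ≈ 37.841 hours.
From t = 70.1 to t = 144: 23.5 × (1/2)^((144−70.1)/37.841) ≈ 6.0699 ng/mL.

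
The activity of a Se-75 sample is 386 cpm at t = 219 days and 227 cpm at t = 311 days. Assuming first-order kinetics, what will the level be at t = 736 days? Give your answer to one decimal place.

19.5 cpm

Over Δt = 311 − 219 = 92 days, the level fell by a factor of 386/227 ≈ 1.7004.
n = log₂(1.7004) ≈ 0.76591 half-lives, so t½ = 92/0.76591 ≈ 120.12 days.
From t = 311 to t = 736: 227 × (1/2)^((736−311)/120.12) ≈ 19.54 cpm.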